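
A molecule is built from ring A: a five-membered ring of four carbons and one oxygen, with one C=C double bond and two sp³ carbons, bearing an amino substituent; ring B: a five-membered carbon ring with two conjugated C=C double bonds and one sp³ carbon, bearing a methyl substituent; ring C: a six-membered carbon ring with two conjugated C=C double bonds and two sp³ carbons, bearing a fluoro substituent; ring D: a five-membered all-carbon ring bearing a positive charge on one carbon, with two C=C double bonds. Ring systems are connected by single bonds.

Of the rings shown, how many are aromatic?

Ring A has two sp³ carbons, so it is not fully conjugated — not aromatic (2,3-dihydrofuran).
Ring B has one sp³ carbon, so it is not fully conjugated — not aromatic (cyclopentadiene).
Ring C has two sp³ carbons, so it is not fully conjugated — not aromatic (1,3-cyclohexadiene).
Ring D has only sp² ring atoms; a planar conformation would have a fully conjugated π system of 4 electrons. But 4 = 4(1), which is 4n not 4n+2, so ring D is not aromatic (cyclopentadienyl cation).
No ring is aromatic. Total: 0.

0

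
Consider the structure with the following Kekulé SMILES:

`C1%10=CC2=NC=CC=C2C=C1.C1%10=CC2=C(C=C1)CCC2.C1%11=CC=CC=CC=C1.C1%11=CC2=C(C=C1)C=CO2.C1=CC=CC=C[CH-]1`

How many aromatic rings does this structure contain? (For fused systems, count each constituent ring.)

The SMILES encodes two fused six-membered rings, each with three alternating double bonds; one ring is all carbon and the other has one ring nitrogen; a six-membered carbon ring with three alternating C=C double bonds, fused to a saturated five-membered carbon ring; an eight-membered carbon ring with four alternating C=C double bonds; a six-membered carbon ring with three alternating C=C double bonds, fused to a five-membered ring containing one oxygen and two C=C double bonds; a seven-membered all-carbon ring bearing a negative charge on one carbon, with three C=C double bonds.
The fused 6/6-membered bicyclic (with one nitrogen) is a single π system with 10 sp² atoms and 10 π electrons from ring double bonds. 10 = 4(2)+2, so the system is aromatic and both rings count as aromatic (quinoline).
The 6-membered ring has a continuous p-orbital overlap around the ring; 3 ring double bonds give 6 π electrons. That satisfies 4n+2 with n=1, so it is aromatic (benzene ring).
The 5-membered ring has three sp³ carbons, so it is not fully conjugated — not aromatic (cyclopentane ring).
The 8-membered ring has only sp² ring atoms; a planar conformation would have a fully conjugated π system of 8 electrons. But 8 = 4(2), which is 4n not 4n+2, so it is not aromatic (cyclooctatetraene) — cyclooctatetraene distorts into a non-planar tub to avoid antiaromaticity.
The fused 6/5-membered bicyclic (with one oxygen) is a single π system with 9 sp² atoms and 10 π electrons from ring double bonds plus a heteroatom lone pair. 10 = 4(2)+2, so the system is aromatic and both rings count as aromatic (benzofuran).
The 7-membered ring has only sp² ring atoms; a planar conformation would have a fully conjugated π system of 8 electrons. But 8 = 4(2), which is 4n not 4n+2, so it is not aromatic (cycloheptatrienyl anion).
5 of the 8 rings are aromatic. Total: 5.

5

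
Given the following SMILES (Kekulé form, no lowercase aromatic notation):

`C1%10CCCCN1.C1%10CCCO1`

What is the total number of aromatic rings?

The SMILES encodes a six-membered saturated ring of five carbons and one N–H nitrogen; a five-membered saturated ring of four carbons and one oxygen.
The 6-membered ring with one N–H has only sp³ atoms, so it is not fully conjugated — not aromatic (piperidine).
The 5-membered ring with one oxygen has only sp³ atoms, so it is not fully conjugated — not aromatic (tetrahydrofuran).
None of the rings are aromatic. Total: 0.

0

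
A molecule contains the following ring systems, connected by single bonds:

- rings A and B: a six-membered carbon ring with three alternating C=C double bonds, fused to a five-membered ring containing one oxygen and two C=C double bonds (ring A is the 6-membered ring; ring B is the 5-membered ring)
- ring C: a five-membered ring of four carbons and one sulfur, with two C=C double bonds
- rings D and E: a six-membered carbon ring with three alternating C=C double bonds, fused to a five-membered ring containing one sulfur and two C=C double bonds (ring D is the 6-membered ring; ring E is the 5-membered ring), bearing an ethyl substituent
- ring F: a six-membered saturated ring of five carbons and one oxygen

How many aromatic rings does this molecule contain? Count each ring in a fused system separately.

Rings A and B form a fused bicyclic system (with one oxygen) with 9 sp² atoms and 10 π electrons from ring double bonds plus a heteroatom lone pair. 10 = 4(2)+2, so the system is aromatic and both rings count as aromatic (benzofuran).
Ring C is planar and fully conjugated; 2 ring double bonds (4 π electrons) plus a heteroatom lone pair (2) give 6 π electrons. Since 6 = 4n+2 (n=1), ring C is aromatic (thiophene).
Rings D and E form a fused bicyclic system (with one sulfur) with 9 sp² atoms and 10 π electrons from ring double bonds plus a heteroatom lone pair. 10 = 4(2)+2, so the system is aromatic and both rings count as aromatic (benzothiophene).
Ring F has only sp³ atoms, so it is not fully conjugated — not aromatic (tetrahydropyran).
Aromatic: A, B, C, D, E. Total: 5.

5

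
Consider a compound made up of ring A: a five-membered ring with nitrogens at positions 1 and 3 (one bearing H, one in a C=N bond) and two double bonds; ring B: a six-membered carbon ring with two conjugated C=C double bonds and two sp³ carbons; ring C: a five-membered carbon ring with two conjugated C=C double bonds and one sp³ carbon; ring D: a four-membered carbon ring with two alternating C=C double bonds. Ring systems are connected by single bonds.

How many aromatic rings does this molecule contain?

Ring A has a continuous p-orbital overlap around the ring; 2 ring double bonds (4 π electrons) plus a heteroatom lone pair (2) give 6 π electrons. 6 = 4(1)+2, so ring A is aromatic (imidazole).
Ring B has two sp³ carbons, so it is not fully conjugated — not aromatic (1,3-cyclohexadiene).
Ring C has one sp³ carbon, so it is not fully conjugated — not aromatic (cyclopentadiene).
Ring D has only sp² ring atoms; a planar conformation would have a fully conjugated π system of 4 electrons. But 4 = 4(1), which is 4n not 4n+2, so ring D is not aromatic (cyclobutadiene) — cyclobutadiene is antiaromatic and distorts to a rectangle.
Aromatic: A. Total: 1.

1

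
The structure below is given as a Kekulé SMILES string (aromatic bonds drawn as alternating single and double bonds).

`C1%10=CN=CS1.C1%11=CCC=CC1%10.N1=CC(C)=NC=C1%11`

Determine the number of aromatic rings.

2

The SMILES encodes a five-membered ring with a sulfur at position 1 and a nitrogen at position 3 (in a C=N bond), with two double bonds; a six-membered carbon ring with two isolated C=C double bonds and two sp³ carbons; a six-membered ring with nitrogens at positions 1 and 4 and three alternating double bonds.
The 5-membered ring with one sulfur and one =N– is fully conjugated (every ring atom contributes a p orbital); 2 ring double bonds (4 π electrons) plus a heteroatom lone pair (2) give 6 π electrons. Since 6 = 4n+2 (n=1), it is aromatic (thiazole).
The 6-membered ring has two sp³ carbons, so it is not fully conjugated — not aromatic (1,4-cyclohexadiene).
The 6-membered ring with two nitrogens (1,4) is planar and fully conjugated; 3 ring double bonds give 6 π electrons. That satisfies 4n+2 with n=1, so it is aromatic (pyrazine).
2 of the 3 rings are aromatic. Total: 2.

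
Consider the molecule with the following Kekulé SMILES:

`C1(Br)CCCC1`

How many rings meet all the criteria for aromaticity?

0

The SMILES encodes a five-membered saturated carbon ring.
The 5-membered ring has only sp³ atoms, so it is not fully conjugated — not aromatic (cyclopentane).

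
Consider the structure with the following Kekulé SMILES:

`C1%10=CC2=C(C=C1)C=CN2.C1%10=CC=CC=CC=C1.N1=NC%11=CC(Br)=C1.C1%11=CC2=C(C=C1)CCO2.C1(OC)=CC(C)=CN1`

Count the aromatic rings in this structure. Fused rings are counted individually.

5

The SMILES encodes a six-membered carbon ring with three alternating C=C double bonds, fused to a five-membered ring containing one N–H nitrogen and two C=C double bonds; an eight-membered carbon ring with four alternating C=C double bonds; a six-membered ring with two adjacent nitrogens and three alternating double bonds; a six-membered carbon ring with three alternating C=C double bonds, fused to a five-membered ring containing one oxygen and two sp³ carbons; a five-membered ring of four carbons and one nitrogen bearing a hydrogen, with two C=C double bonds.
The fused 6/5-membered bicyclic (with one N–H) is a single π system with 9 sp² atoms and 10 π electrons from ring double bonds plus a heteroatom lone pair. 10 = 4(2)+2, so the system is aromatic and both rings count as aromatic (indole).
The 8-membered ring has only sp² ring atoms; a planar conformation would have a fully conjugated π system of 8 electrons. But 8 = 4(2), which is 4n not 4n+2, so it is not aromatic (cyclooctatetraene) — cyclooctatetraene distorts into a non-planar tub to avoid antiaromaticity.
The 6-membered ring with two nitrogens (1,2) is fully conjugated (every ring atom contributes a p orbital); 3 ring double bonds give 6 π electrons. That satisfies 4n+2 with n=1, so it is aromatic (pyridazine).
The 6-membered ring is planar and fully conjugated; 3 ring double bonds give 6 π electrons. Since 6 = 4n+2 (n=1), it is aromatic (benzene ring).
The 5-membered ring with one oxygen has two sp³ carbons, so it is not fully conjugated — not aromatic (oxolane ring).
The 5-membered ring with one N–H is planar and fully conjugated; 2 ring double bonds (4 π electrons) plus a heteroatom lone pair (2) give 6 π electrons. 6 = 4(1)+2, so it is aromatic (pyrrole).
5 of the 7 rings are aromatic. Total: 5.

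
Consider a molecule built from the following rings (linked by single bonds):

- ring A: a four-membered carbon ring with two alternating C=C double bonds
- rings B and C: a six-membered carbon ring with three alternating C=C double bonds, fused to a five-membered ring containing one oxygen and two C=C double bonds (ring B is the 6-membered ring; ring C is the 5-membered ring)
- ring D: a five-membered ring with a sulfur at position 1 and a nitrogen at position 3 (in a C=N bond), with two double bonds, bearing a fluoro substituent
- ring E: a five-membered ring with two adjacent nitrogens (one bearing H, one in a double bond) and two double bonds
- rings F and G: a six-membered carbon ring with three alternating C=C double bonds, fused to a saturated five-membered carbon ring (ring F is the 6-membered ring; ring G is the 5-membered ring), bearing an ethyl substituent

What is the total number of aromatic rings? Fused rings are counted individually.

5

Ring A has only sp² ring atoms; a planar conformation would have a fully conjugated π system of 4 electrons. But 4 = 4(1), which is 4n not 4n+2, so ring A is not aromatic (cyclobutadiene) — cyclobutadiene is antiaromatic and distorts to a rectangle.
Rings B and C form a fused bicyclic system (with one oxygen) with 9 sp² atoms and 10 π electrons from ring double bonds plus a heteroatom lone pair. 10 = 4(2)+2, so the system is aromatic and both rings count as aromatic (benzofuran).
Ring D has a continuous p-orbital overlap around the ring; 2 ring double bonds (4 π electrons) plus a heteroatom lone pair (2) give 6 π electrons. Since 6 = 4n+2 (n=1), ring D is aromatic (thiazole).
Ring E is planar and fully conjugated; 2 ring double bonds (4 π electrons) plus a heteroatom lone pair (2) give 6 π electrons. That satisfies 4n+2 with n=1, so ring E is aromatic (pyrazole).
Ring F has a continuous p-orbital overlap around the ring; 3 ring double bonds give 6 π electrons. Since 6 = 4n+2 (n=1), ring F is aromatic (benzene ring).
Ring G has three sp³ carbons, so it is not fully conjugated — not aromatic (cyclopentane ring).
Aromatic: B, C, D, E, F. Total: 5.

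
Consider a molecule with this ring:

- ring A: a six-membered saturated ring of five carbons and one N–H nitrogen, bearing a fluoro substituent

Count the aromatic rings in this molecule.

0

Ring A has only sp³ atoms, so it is not fully conjugated — not aromatic (piperidine).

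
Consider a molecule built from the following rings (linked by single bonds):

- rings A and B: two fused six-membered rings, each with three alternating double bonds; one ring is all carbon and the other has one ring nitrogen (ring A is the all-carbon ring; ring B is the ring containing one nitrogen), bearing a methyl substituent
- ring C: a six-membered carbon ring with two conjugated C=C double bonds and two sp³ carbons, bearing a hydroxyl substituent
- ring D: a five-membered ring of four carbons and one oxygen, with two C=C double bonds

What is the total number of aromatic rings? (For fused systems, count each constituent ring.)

Rings A and B form a fused bicyclic system (with one nitrogen) with 10 sp² atoms and 10 π electrons from ring double bonds. 10 = 4(2)+2, so the system is aromatic and both rings count as aromatic (quinoline).
Ring C has two sp³ carbons, so it is not fully conjugated — not aromatic (1,3-cyclohexadiene).
Ring D is fully conjugated (every ring atom contributes a p orbital); 2 ring double bonds (4 π electrons) plus a heteroatom lone pair (2) give 6 π electrons. That satisfies 4n+2 with n=1, so ring D is aromatic (furan).
Aromatic: A, B, D. Total: 3.

3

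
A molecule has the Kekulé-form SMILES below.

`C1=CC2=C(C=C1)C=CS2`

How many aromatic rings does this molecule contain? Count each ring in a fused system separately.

The SMILES encodes a six-membered carbon ring with three alternating C=C double bonds, fused to a five-membered ring containing one sulfur and two C=C double bonds.
The fused 6/5-membered bicyclic (with one sulfur) is a single π system with 9 sp² atoms and 10 π electrons from ring double bonds plus a heteroatom lone pair. 10 = 4(2)+2, so the system is aromatic and both rings count as aromatic (benzothiophene).
2 of the 2 rings are aromatic. Total: 2.

2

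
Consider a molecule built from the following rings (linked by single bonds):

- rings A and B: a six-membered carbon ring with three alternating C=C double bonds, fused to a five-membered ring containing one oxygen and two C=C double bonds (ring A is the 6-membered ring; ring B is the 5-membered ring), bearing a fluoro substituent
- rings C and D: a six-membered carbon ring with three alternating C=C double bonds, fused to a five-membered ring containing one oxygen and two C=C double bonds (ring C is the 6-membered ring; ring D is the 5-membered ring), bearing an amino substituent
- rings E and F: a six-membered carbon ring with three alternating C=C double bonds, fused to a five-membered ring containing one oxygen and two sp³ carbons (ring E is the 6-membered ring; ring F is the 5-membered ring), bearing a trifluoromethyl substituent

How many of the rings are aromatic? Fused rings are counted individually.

Rings A and B form a fused bicyclic system (with one oxygen) with 9 sp² atoms and 10 π electrons from ring double bonds plus a heteroatom lone pair. 10 = 4(2)+2, so the system is aromatic and both rings count as aromatic (benzofuran).
Rings C and D form a fused bicyclic system (with one oxygen) with 9 sp² atoms and 10 π electrons from ring double bonds plus a heteroatom lone pair. 10 = 4(2)+2, so the system is aromatic and both rings count as aromatic (benzofuran).
Ring E is fully conjugated (every ring atom contributes a p orbital); 3 ring double bonds give 6 π electrons. 6 = 4(1)+2, so ring E is aromatic (benzene ring).
Ring F has two sp³ carbons, so it is not fully conjugated — not aromatic (oxolane ring).
Aromatic: A, B, C, D, E. Total: 5.

5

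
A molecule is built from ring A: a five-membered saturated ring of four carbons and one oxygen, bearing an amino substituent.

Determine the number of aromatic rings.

0

Ring A has only sp³ atoms, so it is not fully conjugated — not aromatic (tetrahydrofuran).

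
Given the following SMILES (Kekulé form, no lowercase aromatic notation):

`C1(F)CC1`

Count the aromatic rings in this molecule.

The SMILES encodes a three-membered saturated carbon ring.
The 3-membered ring has only sp³ atoms, so it is not fully conjugated — not aromatic (cyclopropane).

0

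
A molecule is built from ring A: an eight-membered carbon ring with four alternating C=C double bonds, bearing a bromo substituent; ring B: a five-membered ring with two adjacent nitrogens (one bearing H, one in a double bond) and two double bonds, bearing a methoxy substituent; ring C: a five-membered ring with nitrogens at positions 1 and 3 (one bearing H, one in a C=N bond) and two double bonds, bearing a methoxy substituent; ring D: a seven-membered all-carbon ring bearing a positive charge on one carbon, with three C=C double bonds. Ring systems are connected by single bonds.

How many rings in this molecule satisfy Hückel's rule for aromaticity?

3

Ring A has only sp² ring atoms; a planar conformation would have a fully conjugated π system of 8 electrons. But 8 = 4(2), which is 4n not 4n+2, so ring A is not aromatic (cyclooctatetraene) — cyclooctatetraene distorts into a non-planar tub to avoid antiaromaticity.
Ring B is planar and fully conjugated; 2 ring double bonds (4 π electrons) plus a heteroatom lone pair (2) give 6 π electrons. Since 6 = 4n+2 (n=1), ring B is aromatic (pyrazole).
Ring C has a continuous p-orbital overlap around the ring; 2 ring double bonds (4 π electrons) plus a heteroatom lone pair (2) give 6 π electrons. That satisfies 4n+2 with n=1, so ring C is aromatic (imidazole).
Ring D is fully conjugated (every ring atom contributes a p orbital); 3 ring double bonds (6 π electrons) plus the carbocation's empty p orbital (0, but keeps the ring conjugated) give 6 π electrons. That satisfies 4n+2 with n=1, so ring D is aromatic (tropylium cation).
Aromatic: B, C, D. Total: 3.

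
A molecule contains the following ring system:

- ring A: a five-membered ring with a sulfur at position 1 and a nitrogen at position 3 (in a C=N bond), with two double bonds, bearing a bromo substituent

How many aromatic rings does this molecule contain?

Ring A has a continuous p-orbital overlap around the ring; 2 ring double bonds (4 π electrons) plus a heteroatom lone pair (2) give 6 π electrons. 6 = 4(1)+2, so ring A is aromatic (thiazole).

1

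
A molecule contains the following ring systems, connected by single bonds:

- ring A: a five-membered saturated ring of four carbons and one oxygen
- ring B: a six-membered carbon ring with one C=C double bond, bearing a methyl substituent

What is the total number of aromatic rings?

0

Ring A has only sp³ atoms, so it is not fully conjugated — not aromatic (tetrahydrofuran).
Ring B has four sp³ carbons, so it is not fully conjugated — not aromatic (cyclohexene).
No ring is aromatic. Total: 0.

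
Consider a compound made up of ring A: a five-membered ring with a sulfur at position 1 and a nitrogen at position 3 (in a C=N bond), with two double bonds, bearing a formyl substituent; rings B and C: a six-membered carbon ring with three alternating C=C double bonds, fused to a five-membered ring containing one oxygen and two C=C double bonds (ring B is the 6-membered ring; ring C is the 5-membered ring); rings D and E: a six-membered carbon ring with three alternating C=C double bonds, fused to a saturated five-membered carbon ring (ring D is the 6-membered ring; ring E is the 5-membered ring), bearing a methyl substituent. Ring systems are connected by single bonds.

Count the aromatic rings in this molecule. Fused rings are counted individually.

4

Ring A is fully conjugated (every ring atom contributes a p orbital); 2 ring double bonds (4 π electrons) plus a heteroatom lone pair (2) give 6 π electrons. Since 6 = 4n+2 (n=1), ring A is aromatic (thiazole).
Rings B and C form a fused bicyclic system (with one oxygen) with 9 sp² atoms and 10 π electrons from ring double bonds plus a heteroatom lone pair. 10 = 4(2)+2, so the system is aromatic and both rings count as aromatic (benzofuran).
Ring D has a continuous p-orbital overlap around the ring; 3 ring double bonds give 6 π electrons. That satisfies 4n+2 with n=1, so ring D is aromatic (benzene ring).
Ring E has three sp³ carbons, so it is not fully conjugated — not aromatic (cyclopentane ring).
Aromatic: A, B, C, D. Total: 4.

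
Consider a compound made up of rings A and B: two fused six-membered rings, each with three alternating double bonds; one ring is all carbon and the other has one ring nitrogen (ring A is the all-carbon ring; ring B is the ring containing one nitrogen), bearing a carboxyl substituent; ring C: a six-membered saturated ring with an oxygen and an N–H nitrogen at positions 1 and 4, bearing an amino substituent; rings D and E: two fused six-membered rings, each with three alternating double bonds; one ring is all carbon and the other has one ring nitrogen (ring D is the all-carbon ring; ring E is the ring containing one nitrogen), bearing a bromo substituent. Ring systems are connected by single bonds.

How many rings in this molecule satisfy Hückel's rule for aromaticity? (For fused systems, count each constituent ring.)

4

Rings A and B form a fused bicyclic system (with one nitrogen) with 10 sp² atoms and 10 π electrons from ring double bonds. 10 = 4(2)+2, so the system is aromatic and both rings count as aromatic (quinoline).
Ring C has only sp³ atoms, so it is not fully conjugated — not aromatic (morpholine).
Rings D and E form a fused bicyclic system (with one nitrogen) with 10 sp² atoms and 10 π electrons from ring double bonds. 10 = 4(2)+2, so the system is aromatic and both rings count as aromatic (quinoline).
Aromatic: A, B, D, E. Total: 4.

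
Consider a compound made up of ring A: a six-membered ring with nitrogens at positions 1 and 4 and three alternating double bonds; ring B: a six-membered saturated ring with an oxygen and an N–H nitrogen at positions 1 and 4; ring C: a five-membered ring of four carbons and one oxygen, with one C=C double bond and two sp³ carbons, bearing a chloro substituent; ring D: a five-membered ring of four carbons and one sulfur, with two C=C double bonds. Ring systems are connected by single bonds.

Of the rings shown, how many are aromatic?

Ring A is fully conjugated (every ring atom contributes a p orbital); 3 ring double bonds give 6 π electrons. Since 6 = 4n+2 (n=1), ring A is aromatic (pyrazine).
Ring B has only sp³ atoms, so it is not fully conjugated — not aromatic (morpholine).
Ring C has two sp³ carbons, so it is not fully conjugated — not aromatic (2,3-dihydrofuran).
Ring D has a continuous p-orbital overlap around the ring; 2 ring double bonds (4 π electrons) plus a heteroatom lone pair (2) give 6 π electrons. 6 = 4(1)+2, so ring D is aromatic (thiophene).
Aromatic: A, D. Total: 2.

2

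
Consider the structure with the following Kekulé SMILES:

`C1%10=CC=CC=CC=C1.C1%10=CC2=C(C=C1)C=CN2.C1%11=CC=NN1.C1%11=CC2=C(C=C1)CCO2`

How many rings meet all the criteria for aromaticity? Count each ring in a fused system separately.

The SMILES encodes an eight-membered carbon ring with four alternating C=C double bonds; a six-membered carbon ring with three alternating C=C double bonds, fused to a five-membered ring containing one N–H nitrogen and two C=C double bonds; a five-membered ring with two adjacent nitrogens (one bearing H, one in a double bond) and two double bonds; a six-membered carbon ring with three alternating C=C double bonds, fused to a five-membered ring containing one oxygen and two sp³ carbons.
The 8-membered ring has only sp² ring atoms; a planar conformation would have a fully conjugated π system of 8 electrons. But 8 = 4(2), which is 4n not 4n+2, so it is not aromatic (cyclooctatetraene) — cyclooctatetraene distorts into a non-planar tub to avoid antiaromaticity.
The fused 6/5-membered bicyclic (with one N–H) is a single π system with 9 sp² atoms and 10 π electrons from ring double bonds plus a heteroatom lone pair. 10 = 4(2)+2, so the system is aromatic and both rings count as aromatic (indole).
The 5-membered ring with two adjacent nitrogens (one N–H, one =N–) has a continuous p-orbital overlap around the ring; 2 ring double bonds (4 π electrons) plus a heteroatom lone pair (2) give 6 π electrons. That satisfies 4n+2 with n=1, so it is aromatic (pyrazole).
The 6-membered ring is fully conjugated (every ring atom contributes a p orbital); 3 ring double bonds give 6 π electrons. 6 = 4(1)+2, so it is aromatic (benzene ring).
The 5-membered ring with one oxygen has two sp³ carbons, so it is not fully conjugated — not aromatic (oxolane ring).
4 of the 6 rings are aromatic. Total: 4.

4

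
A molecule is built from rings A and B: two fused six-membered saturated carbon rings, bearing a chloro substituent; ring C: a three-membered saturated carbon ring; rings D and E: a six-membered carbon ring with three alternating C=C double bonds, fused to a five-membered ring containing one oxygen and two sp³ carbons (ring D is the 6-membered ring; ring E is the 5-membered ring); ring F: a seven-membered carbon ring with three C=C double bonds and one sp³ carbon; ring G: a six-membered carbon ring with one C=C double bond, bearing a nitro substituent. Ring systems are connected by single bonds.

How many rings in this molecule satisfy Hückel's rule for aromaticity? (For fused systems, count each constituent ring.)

Ring A has only sp³ atoms, so it is not fully conjugated — not aromatic (cyclohexane ring).
Ring B has only sp³ atoms, so it is not fully conjugated — not aromatic (cyclohexane ring).
Ring C has only sp³ atoms, so it is not fully conjugated — not aromatic (cyclopropane).
Ring D is fully conjugated (every ring atom contributes a p orbital); 3 ring double bonds give 6 π electrons. 6 = 4(1)+2, so ring D is aromatic (benzene ring).
Ring E has two sp³ carbons, so it is not fully conjugated — not aromatic (oxolane ring).
Ring F has one sp³ carbon, so it is not fully conjugated — not aromatic (cycloheptatriene).
Ring G has four sp³ carbons, so it is not fully conjugated — not aromatic (cyclohexene).
Aromatic: D. Total: 1.

1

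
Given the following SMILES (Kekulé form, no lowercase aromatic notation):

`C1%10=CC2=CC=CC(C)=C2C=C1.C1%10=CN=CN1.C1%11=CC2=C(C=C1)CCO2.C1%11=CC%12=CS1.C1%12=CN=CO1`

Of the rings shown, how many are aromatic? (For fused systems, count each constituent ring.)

6

The SMILES encodes two fused six-membered carbon rings, each with three alternating C=C double bonds; a five-membered ring with nitrogens at positions 1 and 3 (one bearing H, one in a C=N bond) and two double bonds; a six-membered carbon ring with three alternating C=C double bonds, fused to a five-membered ring containing one oxygen and two sp³ carbons; a five-membered ring of four carbons and one sulfur, with two C=C double bonds; a five-membered ring with an oxygen at position 1 and a nitrogen at position 3 (in a C=N bond), with two double bonds.
The fused 6/6-membered bicyclic is a single π system with 10 sp² atoms and 10 π electrons from ring double bonds. 10 = 4(2)+2, so the system is aromatic and both rings count as aromatic (naphthalene).
The 5-membered ring with two nitrogens (one N–H, one =N–) is planar and fully conjugated; 2 ring double bonds (4 π electrons) plus a heteroatom lone pair (2) give 6 π electrons. Since 6 = 4n+2 (n=1), it is aromatic (imidazole).
The 6-membered ring has a continuous p-orbital overlap around the ring; 3 ring double bonds give 6 π electrons. That satisfies 4n+2 with n=1, so it is aromatic (benzene ring).
The 5-membered ring with one oxygen has two sp³ carbons, so it is not fully conjugated — not aromatic (oxolane ring).
The 5-membered ring with one sulfur has a continuous p-orbital overlap around the ring; 2 ring double bonds (4 π electrons) plus a heteroatom lone pair (2) give 6 π electrons. That satisfies 4n+2 with n=1, so it is aromatic (thiophene).
The 5-membered ring with one oxygen and one =N– is fully conjugated (every ring atom contributes a p orbital); 2 ring double bonds (4 π electrons) plus a heteroatom lone pair (2) give 6 π electrons. Since 6 = 4n+2 (n=1), it is aromatic (oxazole).
6 of the 7 rings are aromatic. Total: 6.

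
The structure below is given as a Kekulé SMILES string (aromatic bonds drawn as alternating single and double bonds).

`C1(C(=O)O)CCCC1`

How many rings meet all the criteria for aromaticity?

0

The SMILES encodes a five-membered saturated carbon ring.
The 5-membered ring has only sp³ atoms, so it is not fully conjugated — not aromatic (cyclopentane).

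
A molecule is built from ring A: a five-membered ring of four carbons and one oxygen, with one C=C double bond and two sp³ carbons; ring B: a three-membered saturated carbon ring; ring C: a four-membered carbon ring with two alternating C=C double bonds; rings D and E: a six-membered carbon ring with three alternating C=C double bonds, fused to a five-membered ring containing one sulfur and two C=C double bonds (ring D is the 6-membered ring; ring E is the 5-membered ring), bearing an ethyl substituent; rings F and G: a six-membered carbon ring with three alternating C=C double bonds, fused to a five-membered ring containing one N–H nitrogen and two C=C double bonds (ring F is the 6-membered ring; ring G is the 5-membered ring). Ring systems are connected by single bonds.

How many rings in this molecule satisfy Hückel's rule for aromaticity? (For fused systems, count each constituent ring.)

4

Ring A has two sp³ carbons, so it is not fully conjugated — not aromatic (2,3-dihydrofuran).
Ring B has only sp³ atoms, so it is not fully conjugated — not aromatic (cyclopropane).
Ring C has only sp² ring atoms; a planar conformation would have a fully conjugated π system of 4 electrons. But 4 = 4(1), which is 4n not 4n+2, so ring C is not aromatic (cyclobutadiene) — cyclobutadiene is antiaromatic and distorts to a rectangle.
Rings D and E form a fused bicyclic system (with one sulfur) with 9 sp² atoms and 10 π electrons from ring double bonds plus a heteroatom lone pair. 10 = 4(2)+2, so the system is aromatic and both rings count as aromatic (benzothiophene).
Rings F and G form a fused bicyclic system (with one N–H) with 9 sp² atoms and 10 π electrons from ring double bonds plus a heteroatom lone pair. 10 = 4(2)+2, so the system is aromatic and both rings count as aromatic (indole).
Aromatic: D, E, F, G. Total: 4.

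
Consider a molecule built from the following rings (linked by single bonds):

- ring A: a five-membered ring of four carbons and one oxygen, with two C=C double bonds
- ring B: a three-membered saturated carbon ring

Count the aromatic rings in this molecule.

1

Ring A has a continuous p-orbital overlap around the ring; 2 ring double bonds (4 π electrons) plus a heteroatom lone pair (2) give 6 π electrons. Since 6 = 4n+2 (n=1), ring A is aromatic (furan).
Ring B has only sp³ atoms, so it is not fully conjugated — not aromatic (cyclopropane).
Aromatic: A. Total: 1.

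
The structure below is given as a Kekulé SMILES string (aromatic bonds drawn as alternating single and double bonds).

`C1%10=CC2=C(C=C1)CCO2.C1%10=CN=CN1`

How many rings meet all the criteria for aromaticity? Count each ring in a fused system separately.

The SMILES encodes a six-membered carbon ring with three alternating C=C double bonds, fused to a five-membered ring containing one oxygen and two sp³ carbons; a five-membered ring with nitrogens at positions 1 and 3 (one bearing H, one in a C=N bond) and two double bonds.
The 6-membered ring is fully conjugated (every ring atom contributes a p orbital); 3 ring double bonds give 6 π electrons. 6 = 4(1)+2, so it is aromatic (benzene ring).
The 5-membered ring with one oxygen has two sp³ carbons, so it is not fully conjugated — not aromatic (oxolane ring).
The 5-membered ring with two nitrogens (one N–H, one =N–) is planar and fully conjugated; 2 ring double bonds (4 π electrons) plus a heteroatom lone pair (2) give 6 π electrons. 6 = 4(1)+2, so it is aromatic (imidazole).
2 of the 3 rings are aromatic. Total: 2.

2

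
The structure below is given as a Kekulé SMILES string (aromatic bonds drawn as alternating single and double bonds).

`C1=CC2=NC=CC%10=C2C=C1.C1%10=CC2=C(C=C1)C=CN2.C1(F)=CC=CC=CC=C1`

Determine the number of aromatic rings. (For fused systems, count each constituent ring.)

4

The SMILES encodes two fused six-membered rings, each with three alternating double bonds; one ring is all carbon and the other has one ring nitrogen; a six-membered carbon ring with three alternating C=C double bonds, fused to a five-membered ring containing one N–H nitrogen and two C=C double bonds; an eight-membered carbon ring with four alternating C=C double bonds.
The fused 6/6-membered bicyclic (with one nitrogen) is a single π system with 10 sp² atoms and 10 π electrons from ring double bonds. 10 = 4(2)+2, so the system is aromatic and both rings count as aromatic (quinoline).
The fused 6/5-membered bicyclic (with one N–H) is a single π system with 9 sp² atoms and 10 π electrons from ring double bonds plus a heteroatom lone pair. 10 = 4(2)+2, so the system is aromatic and both rings count as aromatic (indole).
The 8-membered ring has only sp² ring atoms; a planar conformation would have a fully conjugated π system of 8 electrons. But 8 = 4(2), which is 4n not 4n+2, so it is not aromatic (cyclooctatetraene) — cyclooctatetraene distorts into a non-planar tub to avoid antiaromaticity.
4 of the 5 rings are aromatic. Total: 4.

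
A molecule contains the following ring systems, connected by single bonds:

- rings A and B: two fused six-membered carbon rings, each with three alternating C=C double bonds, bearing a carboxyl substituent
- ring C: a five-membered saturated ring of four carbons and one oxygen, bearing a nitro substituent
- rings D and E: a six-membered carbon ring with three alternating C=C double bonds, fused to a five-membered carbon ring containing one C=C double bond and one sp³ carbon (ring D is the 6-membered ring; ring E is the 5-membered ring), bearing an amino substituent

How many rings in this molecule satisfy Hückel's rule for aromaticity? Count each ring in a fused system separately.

3

Rings A and B form a fused bicyclic system with 10 sp² atoms and 10 π electrons from ring double bonds. 10 = 4(2)+2, so the system is aromatic and both rings count as aromatic (naphthalene).
Ring C has only sp³ atoms, so it is not fully conjugated — not aromatic (tetrahydrofuran).
Ring D has a continuous p-orbital overlap around the ring; 3 ring double bonds give 6 π electrons. Since 6 = 4n+2 (n=1), ring D is aromatic (benzene ring).
Ring E has one sp³ carbon, so it is not fully conjugated — not aromatic (cyclopentene ring).
Aromatic: A, B, D. Total: 3.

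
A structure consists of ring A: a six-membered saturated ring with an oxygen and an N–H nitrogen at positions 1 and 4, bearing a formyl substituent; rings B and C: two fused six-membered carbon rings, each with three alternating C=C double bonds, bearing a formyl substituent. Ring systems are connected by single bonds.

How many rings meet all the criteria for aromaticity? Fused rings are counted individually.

Ring A has only sp³ atoms, so it is not fully conjugated — not aromatic (morpholine).
Rings B and C form a fused bicyclic system with 10 sp² atoms and 10 π electrons from ring double bonds. 10 = 4(2)+2, so the system is aromatic and both rings count as aromatic (naphthalene).
Aromatic: B, C. Total: 2.

2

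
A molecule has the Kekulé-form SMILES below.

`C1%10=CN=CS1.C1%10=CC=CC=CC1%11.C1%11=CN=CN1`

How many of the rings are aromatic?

The SMILES encodes a five-membered ring with a sulfur at position 1 and a nitrogen at position 3 (in a C=N bond), with two double bonds; a seven-membered carbon ring with three C=C double bonds and one sp³ carbon; a five-membered ring with nitrogens at positions 1 and 3 (one bearing H, one in a C=N bond) and two double bonds.
The 5-membered ring with one sulfur and one =N– is fully conjugated (every ring atom contributes a p orbital); 2 ring double bonds (4 π electrons) plus a heteroatom lone pair (2) give 6 π electrons. Since 6 = 4n+2 (n=1), it is aromatic (thiazole).
The 7-membered ring has one sp³ carbon, so it is not fully conjugated — not aromatic (cycloheptatriene).
The 5-membered ring with two nitrogens (one N–H, one =N–) has a continuous p-orbital overlap around the ring; 2 ring double bonds (4 π electrons) plus a heteroatom lone pair (2) give 6 π electrons. Since 6 = 4n+2 (n=1), it is aromatic (imidazole).
2 of the 3 rings are aromatic. Total: 2.

2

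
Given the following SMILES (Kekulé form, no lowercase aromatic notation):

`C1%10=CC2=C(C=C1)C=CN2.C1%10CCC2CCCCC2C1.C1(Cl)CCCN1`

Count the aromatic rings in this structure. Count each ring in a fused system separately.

2

The SMILES encodes a six-membered carbon ring with three alternating C=C double bonds, fused to a five-membered ring containing one N–H nitrogen and two C=C double bonds; two fused six-membered saturated carbon rings; a five-membered saturated ring of four carbons and one N–H nitrogen.
The fused 6/5-membered bicyclic (with one N–H) is a single π system with 9 sp² atoms and 10 π electrons from ring double bonds plus a heteroatom lone pair. 10 = 4(2)+2, so the system is aromatic and both rings count as aromatic (indole).
The 6-membered ring has only sp³ atoms, so it is not fully conjugated — not aromatic (cyclohexane ring).
The second 6-membered ring has only sp³ atoms, so it is not fully conjugated — not aromatic (cyclohexane ring).
The 5-membered ring with one N–H has only sp³ atoms, so it is not fully conjugated — not aromatic (pyrrolidine).
2 of the 5 rings are aromatic. Total: 2.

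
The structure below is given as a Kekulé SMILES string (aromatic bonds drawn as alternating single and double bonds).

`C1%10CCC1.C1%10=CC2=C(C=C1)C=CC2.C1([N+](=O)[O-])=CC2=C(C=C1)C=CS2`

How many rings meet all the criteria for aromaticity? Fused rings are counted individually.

3

The SMILES encodes a four-membered saturated carbon ring; a six-membered carbon ring with three alternating C=C double bonds, fused to a five-membered carbon ring containing one C=C double bond and one sp³ carbon; a six-membered carbon ring with three alternating C=C double bonds, fused to a five-membered ring containing one sulfur and two C=C double bonds.
The 4-membered ring has only sp³ atoms, so it is not fully conjugated — not aromatic (cyclobutane).
The 6-membered ring is fully conjugated (every ring atom contributes a p orbital); 3 ring double bonds give 6 π electrons. That satisfies 4n+2 with n=1, so it is aromatic (benzene ring).
The 5-membered ring has one sp³ carbon, so it is not fully conjugated — not aromatic (cyclopentene ring).
The fused 6/5-membered bicyclic (with one sulfur) is a single π system with 9 sp² atoms and 10 π electrons from ring double bonds plus a heteroatom lone pair. 10 = 4(2)+2, so the system is aromatic and both rings count as aromatic (benzothiophene).
3 of the 5 rings are aromatic. Total: 3.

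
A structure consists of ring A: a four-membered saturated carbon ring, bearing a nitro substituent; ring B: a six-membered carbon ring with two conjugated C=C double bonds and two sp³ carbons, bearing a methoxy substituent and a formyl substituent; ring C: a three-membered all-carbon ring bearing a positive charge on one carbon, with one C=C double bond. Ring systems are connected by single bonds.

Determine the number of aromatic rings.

1

Ring A has only sp³ atoms, so it is not fully conjugated — not aromatic (cyclobutane).
Ring B has two sp³ carbons, so it is not fully conjugated — not aromatic (1,3-cyclohexadiene).
Ring C is fully conjugated (every ring atom contributes a p orbital); 1 ring double bond (2 π electrons) plus the carbocation's empty p orbital (0, but keeps the ring conjugated) give 2 π electrons. That satisfies 4n+2 with n=0, so ring C is aromatic (cyclopropenyl cation).
Aromatic: C. Total: 1.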